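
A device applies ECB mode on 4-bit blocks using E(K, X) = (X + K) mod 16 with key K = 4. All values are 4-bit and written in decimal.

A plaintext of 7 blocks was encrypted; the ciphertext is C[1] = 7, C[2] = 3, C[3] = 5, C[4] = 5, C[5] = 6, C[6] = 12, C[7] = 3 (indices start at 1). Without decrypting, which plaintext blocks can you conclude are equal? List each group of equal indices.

ECB encrypts each block independently with the same key, so equal ciphertext blocks imply equal plaintext blocks.
C[2] = C[7] = 3, so P[2] = P[7].
C[3] = C[4] = 5, so P[3] = P[4].

P[2] = P[7]; P[3] = P[4]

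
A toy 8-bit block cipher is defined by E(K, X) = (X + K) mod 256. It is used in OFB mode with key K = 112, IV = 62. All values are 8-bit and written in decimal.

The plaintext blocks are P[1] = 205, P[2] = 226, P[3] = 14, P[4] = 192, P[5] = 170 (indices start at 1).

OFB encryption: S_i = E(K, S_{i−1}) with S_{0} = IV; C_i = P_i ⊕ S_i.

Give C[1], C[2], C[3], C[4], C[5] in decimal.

C[1]: S = E(K, 62) = 174; 205 ⊕ 174 = 99.
C[2]: S = E(K, 174) = 30; 226 ⊕ 30 = 252.
C[3]: S = E(K, 30) = 142; 14 ⊕ 142 = 128.
C[4]: S = E(K, 142) = 254; 192 ⊕ 254 = 62.
C[5]: S = E(K, 254) = 110; 170 ⊕ 110 = 196.

C[1] = 99, C[2] = 252, C[3] = 128, C[4] = 62, C[5] = 196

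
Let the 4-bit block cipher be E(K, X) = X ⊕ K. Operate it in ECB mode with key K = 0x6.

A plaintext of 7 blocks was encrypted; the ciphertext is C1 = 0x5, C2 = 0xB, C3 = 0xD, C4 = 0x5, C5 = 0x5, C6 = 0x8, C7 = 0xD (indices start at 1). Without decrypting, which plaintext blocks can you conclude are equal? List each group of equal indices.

ECB encrypts each block independently with the same key, so equal ciphertext blocks imply equal plaintext blocks.
C1 = C4 = C5 = 0x5, so P1 = P4 = P5.
C3 = C7 = 0xD, so P3 = P7.

P1 = P4 = P5; P3 = P7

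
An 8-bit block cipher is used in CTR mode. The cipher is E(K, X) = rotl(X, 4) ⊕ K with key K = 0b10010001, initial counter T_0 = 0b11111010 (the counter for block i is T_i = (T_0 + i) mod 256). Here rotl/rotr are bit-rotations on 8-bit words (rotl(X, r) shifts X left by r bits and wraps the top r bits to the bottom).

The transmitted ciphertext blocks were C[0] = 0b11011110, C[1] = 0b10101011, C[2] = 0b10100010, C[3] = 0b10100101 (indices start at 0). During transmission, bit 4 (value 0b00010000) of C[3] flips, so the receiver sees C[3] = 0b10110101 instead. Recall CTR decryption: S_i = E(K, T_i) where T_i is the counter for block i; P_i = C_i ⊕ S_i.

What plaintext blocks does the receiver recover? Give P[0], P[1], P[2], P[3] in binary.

Only C[3] changed, to 0b10110101. In CTR, a change in C_i flips the same bit in P_i only; the keystream is unaffected. Decrypting the received ciphertext:
P[0]: T = 0b11111010, S = E(K, T) = 0b00111110; 0b11011110 ⊕ 0b00111110 = 0b11100000.
P[1]: T = 0b11111011, S = E(K, T) = 0b00101110; 0b10101011 ⊕ 0b00101110 = 0b10000101.
P[2]: T = 0b11111100, S = E(K, T) = 0b01011110; 0b10100010 ⊕ 0b01011110 = 0b11111100.
P[3]: T = 0b11111101, S = E(K, T) = 0b01001110; 0b10110101 ⊕ 0b01001110 = 0b11111011.
Blocks that differ from the original plaintext: P[3].

P[0] = 0b11100000, P[1] = 0b10000101, P[2] = 0b11111100, P[3] = 0b11111011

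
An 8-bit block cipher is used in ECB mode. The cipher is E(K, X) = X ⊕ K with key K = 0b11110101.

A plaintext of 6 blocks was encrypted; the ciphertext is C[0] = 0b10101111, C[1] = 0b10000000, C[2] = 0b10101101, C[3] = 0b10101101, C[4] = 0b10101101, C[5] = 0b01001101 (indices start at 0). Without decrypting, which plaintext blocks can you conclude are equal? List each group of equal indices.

P[2] = P[3] = P[4]

ECB encrypts each block independently with the same key, so equal ciphertext blocks imply equal plaintext blocks.
C[2] = C[3] = C[4] = 0b10101101, so P[2] = P[3] = P[4].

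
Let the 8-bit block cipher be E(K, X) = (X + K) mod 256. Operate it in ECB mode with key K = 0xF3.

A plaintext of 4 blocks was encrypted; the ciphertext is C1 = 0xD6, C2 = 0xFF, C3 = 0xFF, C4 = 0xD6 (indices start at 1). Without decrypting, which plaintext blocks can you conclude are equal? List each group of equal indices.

ECB encrypts each block independently with the same key, so equal ciphertext blocks imply equal plaintext blocks.
C1 = C4 = 0xD6, so P1 = P4.
C2 = C3 = 0xFF, so P2 = P3.

P1 = P4; P2 = P3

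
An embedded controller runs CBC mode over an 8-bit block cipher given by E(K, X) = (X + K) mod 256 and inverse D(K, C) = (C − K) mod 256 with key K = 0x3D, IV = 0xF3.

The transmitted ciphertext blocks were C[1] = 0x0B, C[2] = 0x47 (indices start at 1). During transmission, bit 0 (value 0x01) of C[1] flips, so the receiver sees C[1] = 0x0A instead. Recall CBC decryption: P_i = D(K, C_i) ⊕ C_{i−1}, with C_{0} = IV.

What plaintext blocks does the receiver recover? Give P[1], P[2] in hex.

P[1] = 0x3E, P[2] = 0x00

Only C[1] changed, to 0x0A. In CBC, a change in C_i garbles P_i and flips the same bit in P_{i+1}. Decrypting the received ciphertext:
P[1]: D(K, 0x0A) = 0xCD; 0xCD ⊕ 0xF3 = 0x3E.
P[2]: D(K, 0x47) = 0x0A; 0x0A ⊕ 0x0A = 0x00.
Blocks that differ from the original plaintext: P[1], P[2].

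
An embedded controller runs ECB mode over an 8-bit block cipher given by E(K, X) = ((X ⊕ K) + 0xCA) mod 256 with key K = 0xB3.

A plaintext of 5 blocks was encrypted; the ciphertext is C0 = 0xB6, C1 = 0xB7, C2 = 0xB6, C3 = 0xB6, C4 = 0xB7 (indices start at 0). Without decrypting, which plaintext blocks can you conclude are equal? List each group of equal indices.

ECB encrypts each block independently with the same key, so equal ciphertext blocks imply equal plaintext blocks.
C0 = C2 = C3 = 0xB6, so P0 = P2 = P3.
C1 = C4 = 0xB7, so P1 = P4.

P0 = P2 = P3; P1 = P4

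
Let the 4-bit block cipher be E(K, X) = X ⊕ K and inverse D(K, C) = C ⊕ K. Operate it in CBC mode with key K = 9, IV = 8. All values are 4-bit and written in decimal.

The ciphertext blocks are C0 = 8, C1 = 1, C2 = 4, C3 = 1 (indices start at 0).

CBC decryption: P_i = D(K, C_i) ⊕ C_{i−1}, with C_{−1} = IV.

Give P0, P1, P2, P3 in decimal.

P0 = 9, P1 = 0, P2 = 12, P3 = 12

P0: D(K, 8) = 1; 1 ⊕ 8 = 9.
P1: D(K, 1) = 8; 8 ⊕ 8 = 0.
P2: D(K, 4) = 13; 13 ⊕ 1 = 12.
P3: D(K, 1) = 8; 8 ⊕ 4 = 12.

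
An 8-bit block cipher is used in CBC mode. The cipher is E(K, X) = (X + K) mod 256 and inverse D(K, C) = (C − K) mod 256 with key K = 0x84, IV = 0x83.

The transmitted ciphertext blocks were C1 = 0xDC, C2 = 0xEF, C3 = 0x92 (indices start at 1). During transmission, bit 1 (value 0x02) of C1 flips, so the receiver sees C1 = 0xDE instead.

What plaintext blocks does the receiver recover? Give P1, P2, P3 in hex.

CBC decryption: P_i = D(K, C_i) ⊕ C_{i−1}, with C_{0} = IV.
Only C1 changed, to 0xDE. In CBC, a change in C_i garbles P_i and flips the same bit in P_{i+1}. Decrypting the received ciphertext:
P1: D(K, 0xDE) = 0x5A; 0x5A ⊕ 0x83 = 0xD9.
P2: D(K, 0xEF) = 0x6B; 0x6B ⊕ 0xDE = 0xB5.
P3: D(K, 0x92) = 0x0E; 0x0E ⊕ 0xEF = 0xE1.
Blocks that differ from the original plaintext: P1, P2.

P1 = 0xD9, P2 = 0xB5, P3 = 0xE1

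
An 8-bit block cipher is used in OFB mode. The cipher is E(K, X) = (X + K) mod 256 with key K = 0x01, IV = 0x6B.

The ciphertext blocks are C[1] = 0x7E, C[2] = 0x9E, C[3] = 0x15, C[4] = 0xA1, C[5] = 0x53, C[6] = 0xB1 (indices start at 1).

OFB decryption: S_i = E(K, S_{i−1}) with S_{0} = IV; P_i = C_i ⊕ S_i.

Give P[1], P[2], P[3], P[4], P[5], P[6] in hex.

P[1]: S = E(K, 0x6B) = 0x6C; 0x7E ⊕ 0x6C = 0x12.
P[2]: S = E(K, 0x6C) = 0x6D; 0x9E ⊕ 0x6D = 0xF3.
P[3]: S = E(K, 0x6D) = 0x6E; 0x15 ⊕ 0x6E = 0x7B.
P[4]: S = E(K, 0x6E) = 0x6F; 0xA1 ⊕ 0x6F = 0xCE.
P[5]: S = E(K, 0x6F) = 0x70; 0x53 ⊕ 0x70 = 0x23.
P[6]: S = E(K, 0x70) = 0x71; 0xB1 ⊕ 0x71 = 0xC0.

P[1] = 0x12, P[2] = 0xF3, P[3] = 0x7B, P[4] = 0xCE, P[5] = 0x23, P[6] = 0xC0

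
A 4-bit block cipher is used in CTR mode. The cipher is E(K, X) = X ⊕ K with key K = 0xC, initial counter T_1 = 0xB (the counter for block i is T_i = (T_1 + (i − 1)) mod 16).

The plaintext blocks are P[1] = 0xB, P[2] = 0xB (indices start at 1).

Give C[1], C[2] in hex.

CTR encryption: S_i = E(K, T_i) where T_i is the counter for block i; C_i = P_i ⊕ S_i.
C[1]: T = 0xB, S = E(K, T) = 0x7; 0xB ⊕ 0x7 = 0xC.
C[2]: T = 0xC, S = E(K, T) = 0x0; 0xB ⊕ 0x0 = 0xB.

C[1] = 0xC, C[2] = 0xB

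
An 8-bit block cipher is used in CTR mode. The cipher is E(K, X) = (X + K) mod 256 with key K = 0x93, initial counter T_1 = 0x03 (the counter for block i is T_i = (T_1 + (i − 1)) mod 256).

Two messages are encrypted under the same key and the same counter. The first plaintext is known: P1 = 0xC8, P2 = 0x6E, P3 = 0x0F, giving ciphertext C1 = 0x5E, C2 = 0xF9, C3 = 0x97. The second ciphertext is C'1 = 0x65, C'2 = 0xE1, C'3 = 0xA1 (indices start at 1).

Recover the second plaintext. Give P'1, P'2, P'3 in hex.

In CTR with a reused counter, both messages share the same keystream S_i, so C_i ⊕ C'_i = P_i ⊕ P'_i and thus P'_i = P_i ⊕ C_i ⊕ C'_i.
P'1: 0xC8 ⊕ 0x5E ⊕ 0x65 = 0xF3.
P'2: 0x6E ⊕ 0xF9 ⊕ 0xE1 = 0x76.
P'3: 0x0F ⊕ 0x97 ⊕ 0xA1 = 0x39.

P'1 = 0xF3, P'2 = 0x76, P'3 = 0x39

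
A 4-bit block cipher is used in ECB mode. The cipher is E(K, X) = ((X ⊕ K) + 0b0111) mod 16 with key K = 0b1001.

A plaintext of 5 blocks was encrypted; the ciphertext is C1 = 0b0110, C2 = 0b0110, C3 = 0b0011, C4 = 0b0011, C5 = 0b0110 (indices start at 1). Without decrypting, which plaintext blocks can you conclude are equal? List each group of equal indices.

ECB encrypts each block independently with the same key, so equal ciphertext blocks imply equal plaintext blocks.
C1 = C2 = C5 = 0b0110, so P1 = P2 = P5.
C3 = C4 = 0b0011, so P3 = P4.

P1 = P2 = P5; P3 = P4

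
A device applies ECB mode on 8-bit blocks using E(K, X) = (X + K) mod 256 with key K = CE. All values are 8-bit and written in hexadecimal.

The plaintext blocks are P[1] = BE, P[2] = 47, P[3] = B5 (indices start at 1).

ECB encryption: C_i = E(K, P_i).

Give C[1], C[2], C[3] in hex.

C[1] = 8C, C[2] = 15, C[3] = 83

C[1]: E(K, BE) = 8C.
C[2]: E(K, 47) = 15.
C[3]: E(K, B5) = 83.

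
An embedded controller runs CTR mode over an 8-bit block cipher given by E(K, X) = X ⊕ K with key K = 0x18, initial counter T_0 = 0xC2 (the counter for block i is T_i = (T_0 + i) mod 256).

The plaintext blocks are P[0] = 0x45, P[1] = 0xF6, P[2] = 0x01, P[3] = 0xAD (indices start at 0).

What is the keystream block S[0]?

0xDA

CTR encryption: S_i = E(K, T_i) where T_i is the counter for block i; C_i = P_i ⊕ S_i.
C[0]: T = 0xC2, S = E(K, T) = 0xDA; 0x45 ⊕ 0xDA = 0x9F.
So S[0] = 0xDA.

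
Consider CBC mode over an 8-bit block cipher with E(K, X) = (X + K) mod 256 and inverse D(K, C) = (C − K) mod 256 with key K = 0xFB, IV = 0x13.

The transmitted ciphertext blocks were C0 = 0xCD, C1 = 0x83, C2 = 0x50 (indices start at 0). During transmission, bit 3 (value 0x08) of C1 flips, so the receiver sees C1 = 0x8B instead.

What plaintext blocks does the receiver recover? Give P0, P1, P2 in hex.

P0 = 0xC1, P1 = 0x5D, P2 = 0xDE

CBC decryption: P_i = D(K, C_i) ⊕ C_{i−1}, with C_{−1} = IV.
Only C1 changed, to 0x8B. In CBC, a change in C_i garbles P_i and flips the same bit in P_{i+1}. Decrypting the received ciphertext:
P0: D(K, 0xCD) = 0xD2; 0xD2 ⊕ 0x13 = 0xC1.
P1: D(K, 0x8B) = 0x90; 0x90 ⊕ 0xCD = 0x5D.
P2: D(K, 0x50) = 0x55; 0x55 ⊕ 0x8B = 0xDE.
Blocks that differ from the original plaintext: P1, P2.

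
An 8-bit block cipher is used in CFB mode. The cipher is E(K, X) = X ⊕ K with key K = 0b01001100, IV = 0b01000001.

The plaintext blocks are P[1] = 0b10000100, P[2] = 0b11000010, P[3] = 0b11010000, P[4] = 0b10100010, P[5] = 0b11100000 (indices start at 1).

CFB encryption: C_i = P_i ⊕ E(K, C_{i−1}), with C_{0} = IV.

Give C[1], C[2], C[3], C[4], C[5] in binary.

C[1]: E(K, 0b01000001) = 0b00001101; 0b10000100 ⊕ 0b00001101 = 0b10001001.
C[2]: E(K, 0b10001001) = 0b11000101; 0b11000010 ⊕ 0b11000101 = 0b00000111.
C[3]: E(K, 0b00000111) = 0b01001011; 0b11010000 ⊕ 0b01001011 = 0b10011011.
C[4]: E(K, 0b10011011) = 0b11010111; 0b10100010 ⊕ 0b11010111 = 0b01110101.
C[5]: E(K, 0b01110101) = 0b00111001; 0b11100000 ⊕ 0b00111001 = 0b11011001.

C[1] = 0b10001001, C[2] = 0b00000111, C[3] = 0b10011011, C[4] = 0b01110101, C[5] = 0b11011001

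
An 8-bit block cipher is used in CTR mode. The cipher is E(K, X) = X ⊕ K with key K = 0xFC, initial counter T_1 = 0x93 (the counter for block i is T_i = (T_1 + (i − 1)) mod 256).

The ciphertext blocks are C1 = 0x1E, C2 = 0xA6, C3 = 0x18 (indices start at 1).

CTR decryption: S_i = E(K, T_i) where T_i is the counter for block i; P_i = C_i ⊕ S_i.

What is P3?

P3 = 0x71

P3: T = 0x95, S = E(K, T) = 0x69; 0x18 ⊕ 0x69 = 0x71.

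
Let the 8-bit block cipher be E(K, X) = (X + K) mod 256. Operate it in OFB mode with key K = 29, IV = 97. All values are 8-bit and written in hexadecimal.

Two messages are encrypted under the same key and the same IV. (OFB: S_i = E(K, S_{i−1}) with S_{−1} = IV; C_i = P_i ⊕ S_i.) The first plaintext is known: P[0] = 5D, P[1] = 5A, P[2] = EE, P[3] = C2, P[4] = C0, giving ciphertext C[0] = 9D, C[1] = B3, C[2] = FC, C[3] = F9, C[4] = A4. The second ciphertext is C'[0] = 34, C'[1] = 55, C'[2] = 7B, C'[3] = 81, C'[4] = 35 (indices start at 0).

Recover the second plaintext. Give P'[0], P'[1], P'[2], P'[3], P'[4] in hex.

P'[0] = F4, P'[1] = BC, P'[2] = 69, P'[3] = BA, P'[4] = 51

In OFB with a reused IV, both messages share the same keystream S_i, so C_i ⊕ C'_i = P_i ⊕ P'_i and thus P'_i = P_i ⊕ C_i ⊕ C'_i.
P'[0]: 5D ⊕ 9D ⊕ 34 = F4.
P'[1]: 5A ⊕ B3 ⊕ 55 = BC.
P'[2]: EE ⊕ FC ⊕ 7B = 69.
P'[3]: C2 ⊕ F9 ⊕ 81 = BA.
P'[4]: C0 ⊕ A4 ⊕ 35 = 51.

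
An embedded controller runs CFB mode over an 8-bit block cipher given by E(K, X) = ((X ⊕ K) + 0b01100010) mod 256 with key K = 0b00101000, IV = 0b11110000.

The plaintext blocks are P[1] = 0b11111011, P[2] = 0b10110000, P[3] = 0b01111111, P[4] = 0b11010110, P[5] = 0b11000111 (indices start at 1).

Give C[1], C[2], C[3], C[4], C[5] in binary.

C[1] = 0b11000001, C[2] = 0b11111011, C[3] = 0b01001010, C[4] = 0b00010010, C[5] = 0b01011011

CFB encryption: C_i = P_i ⊕ E(K, C_{i−1}), with C_{0} = IV.
C[1]: E(K, 0b11110000) = 0b00111010; 0b11111011 ⊕ 0b00111010 = 0b11000001.
C[2]: E(K, 0b11000001) = 0b01001011; 0b10110000 ⊕ 0b01001011 = 0b11111011.
C[3]: E(K, 0b11111011) = 0b00110101; 0b01111111 ⊕ 0b00110101 = 0b01001010.
C[4]: E(K, 0b01001010) = 0b11000100; 0b11010110 ⊕ 0b11000100 = 0b00010010.
C[5]: E(K, 0b00010010) = 0b10011100; 0b11000111 ⊕ 0b10011100 = 0b01011011.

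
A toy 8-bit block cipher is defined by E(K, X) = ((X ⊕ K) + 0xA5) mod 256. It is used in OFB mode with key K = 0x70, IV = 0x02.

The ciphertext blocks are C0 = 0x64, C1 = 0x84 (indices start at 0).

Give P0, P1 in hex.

OFB decryption: S_i = E(K, S_{i−1}) with S_{−1} = IV; P_i = C_i ⊕ S_i.
P0: S = E(K, 0x02) = 0x17; 0x64 ⊕ 0x17 = 0x73.
P1: S = E(K, 0x17) = 0x0C; 0x84 ⊕ 0x0C = 0x88.

P0 = 0x73, P1 = 0x88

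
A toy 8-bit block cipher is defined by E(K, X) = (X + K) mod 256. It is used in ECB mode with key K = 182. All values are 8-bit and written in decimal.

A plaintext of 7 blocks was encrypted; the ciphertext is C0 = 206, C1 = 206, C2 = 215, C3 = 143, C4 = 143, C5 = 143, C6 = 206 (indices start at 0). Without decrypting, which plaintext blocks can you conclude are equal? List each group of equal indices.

P0 = P1 = P6; P3 = P4 = P5

ECB encrypts each block independently with the same key, so equal ciphertext blocks imply equal plaintext blocks.
C0 = C1 = C6 = 206, so P0 = P1 = P6.
C3 = C4 = C5 = 143, so P3 = P4 = P5.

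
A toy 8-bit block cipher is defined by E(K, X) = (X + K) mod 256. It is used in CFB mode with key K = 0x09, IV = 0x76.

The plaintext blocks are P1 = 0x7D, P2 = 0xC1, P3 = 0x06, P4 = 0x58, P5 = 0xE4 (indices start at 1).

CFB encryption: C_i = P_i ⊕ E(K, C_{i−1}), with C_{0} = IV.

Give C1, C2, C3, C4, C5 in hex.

C1: E(K, 0x76) = 0x7F; 0x7D ⊕ 0x7F = 0x02.
C2: E(K, 0x02) = 0x0B; 0xC1 ⊕ 0x0B = 0xCA.
C3: E(K, 0xCA) = 0xD3; 0x06 ⊕ 0xD3 = 0xD5.
C4: E(K, 0xD5) = 0xDE; 0x58 ⊕ 0xDE = 0x86.
C5: E(K, 0x86) = 0x8F; 0xE4 ⊕ 0x8F = 0x6B.

C1 = 0x02, C2 = 0xCA, C3 = 0xD5, C4 = 0x86, C5 = 0x6B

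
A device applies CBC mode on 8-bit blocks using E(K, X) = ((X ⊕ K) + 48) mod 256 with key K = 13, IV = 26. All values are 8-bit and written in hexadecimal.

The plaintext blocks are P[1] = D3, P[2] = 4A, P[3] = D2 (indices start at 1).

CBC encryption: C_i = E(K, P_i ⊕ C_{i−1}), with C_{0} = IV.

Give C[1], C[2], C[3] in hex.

C[1] = 2E, C[2] = BF, C[3] = C6

C[1]: P[1] ⊕ 26 = F5; E(K, F5) = 2E.
C[2]: P[2] ⊕ 2E = 64; E(K, 64) = BF.
C[3]: P[3] ⊕ BF = 6D; E(K, 6D) = C6.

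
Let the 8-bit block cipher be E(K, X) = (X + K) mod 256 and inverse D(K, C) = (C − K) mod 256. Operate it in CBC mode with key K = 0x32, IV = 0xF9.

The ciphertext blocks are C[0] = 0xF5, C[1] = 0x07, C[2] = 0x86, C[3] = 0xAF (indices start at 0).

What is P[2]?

CBC decryption: P_i = D(K, C_i) ⊕ C_{i−1}, with C_{−1} = IV.
P[2]: D(K, 0x86) = 0x54; 0x54 ⊕ 0x07 = 0x53.

P[2] = 0x53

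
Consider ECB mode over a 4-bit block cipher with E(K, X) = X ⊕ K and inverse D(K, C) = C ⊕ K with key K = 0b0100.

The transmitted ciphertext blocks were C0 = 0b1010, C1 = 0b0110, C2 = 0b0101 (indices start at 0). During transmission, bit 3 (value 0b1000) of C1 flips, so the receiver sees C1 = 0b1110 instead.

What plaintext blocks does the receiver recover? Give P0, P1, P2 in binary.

ECB decryption: P_i = D(K, C_i).
Only C1 changed, to 0b1110. In ECB, a change in C_i affects only P_i. Decrypting the received ciphertext:
P0: D(K, 0b1010) = 0b1110.
P1: D(K, 0b1110) = 0b1010.
P2: D(K, 0b0101) = 0b0001.
Blocks that differ from the original plaintext: P1.

P0 = 0b1110, P1 = 0b1010, P2 = 0b0001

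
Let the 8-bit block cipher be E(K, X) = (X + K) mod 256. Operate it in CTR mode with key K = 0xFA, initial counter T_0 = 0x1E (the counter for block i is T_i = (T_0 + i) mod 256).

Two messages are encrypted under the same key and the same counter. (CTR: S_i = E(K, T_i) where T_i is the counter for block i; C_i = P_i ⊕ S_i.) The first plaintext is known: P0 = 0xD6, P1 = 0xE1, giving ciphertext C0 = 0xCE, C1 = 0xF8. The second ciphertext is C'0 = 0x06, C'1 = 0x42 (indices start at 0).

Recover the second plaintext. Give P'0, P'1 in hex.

In CTR with a reused counter, both messages share the same keystream S_i, so C_i ⊕ C'_i = P_i ⊕ P'_i and thus P'_i = P_i ⊕ C_i ⊕ C'_i.
P'0: 0xD6 ⊕ 0xCE ⊕ 0x06 = 0x1E.
P'1: 0xE1 ⊕ 0xF8 ⊕ 0x42 = 0x5B.

P'0 = 0x1E, P'1 = 0x5B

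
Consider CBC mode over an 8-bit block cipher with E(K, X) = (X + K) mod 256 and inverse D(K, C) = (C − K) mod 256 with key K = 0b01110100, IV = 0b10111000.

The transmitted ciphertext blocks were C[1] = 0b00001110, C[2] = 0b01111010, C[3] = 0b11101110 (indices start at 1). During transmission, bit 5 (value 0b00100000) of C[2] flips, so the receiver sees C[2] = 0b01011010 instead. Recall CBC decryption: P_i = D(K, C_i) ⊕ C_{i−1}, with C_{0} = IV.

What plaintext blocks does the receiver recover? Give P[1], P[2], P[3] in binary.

P[1] = 0b00100010, P[2] = 0b11101000, P[3] = 0b00100000

Only C[2] changed, to 0b01011010. In CBC, a change in C_i garbles P_i and flips the same bit in P_{i+1}. Decrypting the received ciphertext:
P[1]: D(K, 0b00001110) = 0b10011010; 0b10011010 ⊕ 0b10111000 = 0b00100010.
P[2]: D(K, 0b01011010) = 0b11100110; 0b11100110 ⊕ 0b00001110 = 0b11101000.
P[3]: D(K, 0b11101110) = 0b01111010; 0b01111010 ⊕ 0b01011010 = 0b00100000.
Blocks that differ from the original plaintext: P[2], P[3].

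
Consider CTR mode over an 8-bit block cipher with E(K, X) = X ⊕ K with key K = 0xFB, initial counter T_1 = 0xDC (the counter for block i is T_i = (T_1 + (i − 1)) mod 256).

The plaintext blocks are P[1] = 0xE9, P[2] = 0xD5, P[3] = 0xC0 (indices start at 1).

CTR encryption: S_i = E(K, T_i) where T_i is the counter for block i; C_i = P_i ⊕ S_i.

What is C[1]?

C[1]: T = 0xDC, S = E(K, T) = 0x27; 0xE9 ⊕ 0x27 = 0xCE.

C[1] = 0xCE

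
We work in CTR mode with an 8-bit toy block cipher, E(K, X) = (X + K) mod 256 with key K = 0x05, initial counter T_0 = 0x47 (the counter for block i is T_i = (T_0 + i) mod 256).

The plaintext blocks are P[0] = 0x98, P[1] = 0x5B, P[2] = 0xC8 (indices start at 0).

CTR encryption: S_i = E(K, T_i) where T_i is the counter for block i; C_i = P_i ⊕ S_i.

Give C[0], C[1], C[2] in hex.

C[0]: T = 0x47, S = E(K, T) = 0x4C; 0x98 ⊕ 0x4C = 0xD4.
C[1]: T = 0x48, S = E(K, T) = 0x4D; 0x5B ⊕ 0x4D = 0x16.
C[2]: T = 0x49, S = E(K, T) = 0x4E; 0xC8 ⊕ 0x4E = 0x86.

C[0] = 0xD4, C[1] = 0x16, C[2] = 0x86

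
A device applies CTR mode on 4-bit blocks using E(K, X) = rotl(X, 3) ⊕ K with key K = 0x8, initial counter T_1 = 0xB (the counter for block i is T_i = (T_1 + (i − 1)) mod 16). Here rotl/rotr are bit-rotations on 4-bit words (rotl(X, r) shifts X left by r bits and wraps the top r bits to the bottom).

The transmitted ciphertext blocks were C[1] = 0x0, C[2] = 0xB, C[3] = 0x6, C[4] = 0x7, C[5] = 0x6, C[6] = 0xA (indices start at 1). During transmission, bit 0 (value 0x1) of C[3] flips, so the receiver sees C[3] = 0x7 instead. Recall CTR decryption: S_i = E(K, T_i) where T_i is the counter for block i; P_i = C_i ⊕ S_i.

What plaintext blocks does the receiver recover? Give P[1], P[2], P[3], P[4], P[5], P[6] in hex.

P[1] = 0x5, P[2] = 0x5, P[3] = 0x1, P[4] = 0x8, P[5] = 0x1, P[6] = 0x2

Only C[3] changed, to 0x7. In CTR, a change in C_i flips the same bit in P_i only; the keystream is unaffected. Decrypting the received ciphertext:
P[1]: T = 0xB, S = E(K, T) = 0x5; 0x0 ⊕ 0x5 = 0x5.
P[2]: T = 0xC, S = E(K, T) = 0xE; 0xB ⊕ 0xE = 0x5.
P[3]: T = 0xD, S = E(K, T) = 0x6; 0x7 ⊕ 0x6 = 0x1.
P[4]: T = 0xE, S = E(K, T) = 0xF; 0x7 ⊕ 0xF = 0x8.
P[5]: T = 0xF, S = E(K, T) = 0x7; 0x6 ⊕ 0x7 = 0x1.
P[6]: T = 0x0, S = E(K, T) = 0x8; 0xA ⊕ 0x8 = 0x2.
Blocks that differ from the original plaintext: P[3].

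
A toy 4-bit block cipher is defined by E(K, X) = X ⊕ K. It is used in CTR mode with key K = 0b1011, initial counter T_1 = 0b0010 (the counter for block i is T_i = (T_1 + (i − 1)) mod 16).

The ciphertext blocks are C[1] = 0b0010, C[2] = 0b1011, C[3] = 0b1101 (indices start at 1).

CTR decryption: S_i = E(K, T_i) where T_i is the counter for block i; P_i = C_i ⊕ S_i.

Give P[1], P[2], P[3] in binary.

P[1] = 0b1011, P[2] = 0b0011, P[3] = 0b0010

P[1]: T = 0b0010, S = E(K, T) = 0b1001; 0b0010 ⊕ 0b1001 = 0b1011.
P[2]: T = 0b0011, S = E(K, T) = 0b1000; 0b1011 ⊕ 0b1000 = 0b0011.
P[3]: T = 0b0100, S = E(K, T) = 0b1111; 0b1101 ⊕ 0b1111 = 0b0010.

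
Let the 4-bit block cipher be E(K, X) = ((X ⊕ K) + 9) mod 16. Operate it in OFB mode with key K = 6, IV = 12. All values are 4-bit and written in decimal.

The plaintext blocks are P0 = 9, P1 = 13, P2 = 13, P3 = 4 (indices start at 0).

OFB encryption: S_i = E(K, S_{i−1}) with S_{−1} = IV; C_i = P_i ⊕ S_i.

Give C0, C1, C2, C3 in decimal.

C0: S = E(K, 12) = 3; 9 ⊕ 3 = 10.
C1: S = E(K, 3) = 14; 13 ⊕ 14 = 3.
C2: S = E(K, 14) = 1; 13 ⊕ 1 = 12.
C3: S = E(K, 1) = 0; 4 ⊕ 0 = 4.

C0 = 10, C1 = 3, C2 = 12, C3 = 4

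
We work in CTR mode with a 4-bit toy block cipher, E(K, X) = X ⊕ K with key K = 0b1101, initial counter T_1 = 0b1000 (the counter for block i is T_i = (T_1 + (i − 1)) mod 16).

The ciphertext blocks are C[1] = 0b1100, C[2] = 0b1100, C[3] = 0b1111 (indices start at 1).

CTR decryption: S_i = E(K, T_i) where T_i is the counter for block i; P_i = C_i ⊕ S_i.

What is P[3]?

P[3] = 0b1000

P[3]: T = 0b1010, S = E(K, T) = 0b0111; 0b1111 ⊕ 0b0111 = 0b1000.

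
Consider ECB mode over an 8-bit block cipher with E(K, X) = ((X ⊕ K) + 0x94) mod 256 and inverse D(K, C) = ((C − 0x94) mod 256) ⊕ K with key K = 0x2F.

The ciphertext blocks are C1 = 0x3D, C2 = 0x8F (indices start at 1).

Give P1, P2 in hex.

ECB decryption: P_i = D(K, C_i).
P1: D(K, 0x3D) = 0x86.
P2: D(K, 0x8F) = 0xD4.

P1 = 0x86, P2 = 0xD4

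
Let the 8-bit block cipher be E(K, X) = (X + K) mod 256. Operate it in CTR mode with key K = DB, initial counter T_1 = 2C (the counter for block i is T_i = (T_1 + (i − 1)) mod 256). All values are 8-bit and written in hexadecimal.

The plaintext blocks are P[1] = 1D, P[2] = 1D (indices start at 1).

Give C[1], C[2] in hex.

C[1] = 1A, C[2] = 15

CTR encryption: S_i = E(K, T_i) where T_i is the counter for block i; C_i = P_i ⊕ S_i.
C[1]: T = 2C, S = E(K, T) = 07; 1D ⊕ 07 = 1A.
C[2]: T = 2D, S = E(K, T) = 08; 1D ⊕ 08 = 15.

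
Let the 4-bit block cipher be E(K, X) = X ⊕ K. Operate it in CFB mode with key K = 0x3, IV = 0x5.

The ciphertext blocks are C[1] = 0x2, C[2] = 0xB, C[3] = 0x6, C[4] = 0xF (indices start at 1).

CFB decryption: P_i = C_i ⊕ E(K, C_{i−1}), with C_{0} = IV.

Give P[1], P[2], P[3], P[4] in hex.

P[1]: E(K, 0x5) = 0x6; 0x2 ⊕ 0x6 = 0x4.
P[2]: E(K, 0x2) = 0x1; 0xB ⊕ 0x1 = 0xA.
P[3]: E(K, 0xB) = 0x8; 0x6 ⊕ 0x8 = 0xE.
P[4]: E(K, 0x6) = 0x5; 0xF ⊕ 0x5 = 0xA.

P[1] = 0x4, P[2] = 0xA, P[3] = 0xE, P[4] = 0xA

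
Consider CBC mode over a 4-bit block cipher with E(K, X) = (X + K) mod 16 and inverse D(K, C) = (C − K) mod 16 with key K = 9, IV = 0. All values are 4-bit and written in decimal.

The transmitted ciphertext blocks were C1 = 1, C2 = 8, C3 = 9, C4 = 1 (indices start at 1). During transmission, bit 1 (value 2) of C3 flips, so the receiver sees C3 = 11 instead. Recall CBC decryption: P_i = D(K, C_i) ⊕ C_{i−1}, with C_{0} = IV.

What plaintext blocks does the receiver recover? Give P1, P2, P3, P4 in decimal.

Only C3 changed, to 11. In CBC, a change in C_i garbles P_i and flips the same bit in P_{i+1}. Decrypting the received ciphertext:
P1: D(K, 1) = 8; 8 ⊕ 0 = 8.
P2: D(K, 8) = 15; 15 ⊕ 1 = 14.
P3: D(K, 11) = 2; 2 ⊕ 8 = 10.
P4: D(K, 1) = 8; 8 ⊕ 11 = 3.
Blocks that differ from the original plaintext: P3, P4.

P1 = 8, P2 = 14, P3 = 10, P4 = 3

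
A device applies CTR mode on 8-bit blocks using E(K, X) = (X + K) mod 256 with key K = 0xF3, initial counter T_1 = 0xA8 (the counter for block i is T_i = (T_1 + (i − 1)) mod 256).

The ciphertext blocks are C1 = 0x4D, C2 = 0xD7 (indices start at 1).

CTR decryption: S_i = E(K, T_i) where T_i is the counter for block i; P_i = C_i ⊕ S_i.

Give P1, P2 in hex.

P1 = 0xD6, P2 = 0x4B

P1: T = 0xA8, S = E(K, T) = 0x9B; 0x4D ⊕ 0x9B = 0xD6.
P2: T = 0xA9, S = E(K, T) = 0x9C; 0xD7 ⊕ 0x9C = 0x4B.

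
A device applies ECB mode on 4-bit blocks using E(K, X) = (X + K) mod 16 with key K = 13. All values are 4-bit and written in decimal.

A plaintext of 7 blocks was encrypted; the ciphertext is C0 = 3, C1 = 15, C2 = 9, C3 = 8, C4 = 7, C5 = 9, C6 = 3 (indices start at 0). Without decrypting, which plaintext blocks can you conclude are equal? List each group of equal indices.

ECB encrypts each block independently with the same key, so equal ciphertext blocks imply equal plaintext blocks.
C0 = C6 = 3, so P0 = P6.
C2 = C5 = 9, so P2 = P5.

P0 = P6; P2 = P5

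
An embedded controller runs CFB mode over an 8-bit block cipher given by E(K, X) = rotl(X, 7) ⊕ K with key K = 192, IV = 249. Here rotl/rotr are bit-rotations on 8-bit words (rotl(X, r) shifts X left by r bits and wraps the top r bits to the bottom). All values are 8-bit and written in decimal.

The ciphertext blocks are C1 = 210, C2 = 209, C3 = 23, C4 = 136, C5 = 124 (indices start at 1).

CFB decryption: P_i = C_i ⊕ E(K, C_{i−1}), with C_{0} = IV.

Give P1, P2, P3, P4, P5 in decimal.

P1: E(K, 249) = 60; 210 ⊕ 60 = 238.
P2: E(K, 210) = 169; 209 ⊕ 169 = 120.
P3: E(K, 209) = 40; 23 ⊕ 40 = 63.
P4: E(K, 23) = 75; 136 ⊕ 75 = 195.
P5: E(K, 136) = 132; 124 ⊕ 132 = 248.

P1 = 238, P2 = 120, P3 = 63, P4 = 195, P5 = 248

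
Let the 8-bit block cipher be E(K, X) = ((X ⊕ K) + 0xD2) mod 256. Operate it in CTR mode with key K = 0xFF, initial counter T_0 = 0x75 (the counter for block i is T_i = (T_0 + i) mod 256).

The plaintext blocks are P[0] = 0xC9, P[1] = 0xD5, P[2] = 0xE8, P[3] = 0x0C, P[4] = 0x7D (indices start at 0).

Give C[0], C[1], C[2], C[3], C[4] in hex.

CTR encryption: S_i = E(K, T_i) where T_i is the counter for block i; C_i = P_i ⊕ S_i.
C[0]: T = 0x75, S = E(K, T) = 0x5C; 0xC9 ⊕ 0x5C = 0x95.
C[1]: T = 0x76, S = E(K, T) = 0x5B; 0xD5 ⊕ 0x5B = 0x8E.
C[2]: T = 0x77, S = E(K, T) = 0x5A; 0xE8 ⊕ 0x5A = 0xB2.
C[3]: T = 0x78, S = E(K, T) = 0x59; 0x0C ⊕ 0x59 = 0x55.
C[4]: T = 0x79, S = E(K, T) = 0x58; 0x7D ⊕ 0x58 = 0x25.

C[0] = 0x95, C[1] = 0x8E, C[2] = 0xB2, C[3] = 0x55, C[4] = 0x25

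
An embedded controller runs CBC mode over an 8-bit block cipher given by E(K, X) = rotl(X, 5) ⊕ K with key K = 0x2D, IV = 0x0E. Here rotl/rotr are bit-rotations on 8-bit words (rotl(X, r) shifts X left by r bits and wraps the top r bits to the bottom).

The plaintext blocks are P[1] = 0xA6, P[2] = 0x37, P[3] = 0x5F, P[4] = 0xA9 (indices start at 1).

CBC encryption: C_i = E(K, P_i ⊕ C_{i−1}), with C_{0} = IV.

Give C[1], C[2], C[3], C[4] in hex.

C[1] = 0x38, C[2] = 0xCC, C[3] = 0x5F, C[4] = 0xF3

C[1]: P[1] ⊕ 0x0E = 0xA8; E(K, 0xA8) = 0x38.
C[2]: P[2] ⊕ 0x38 = 0x0F; E(K, 0x0F) = 0xCC.
C[3]: P[3] ⊕ 0xCC = 0x93; E(K, 0x93) = 0x5F.
C[4]: P[4] ⊕ 0x5F = 0xF6; E(K, 0xF6) = 0xF3.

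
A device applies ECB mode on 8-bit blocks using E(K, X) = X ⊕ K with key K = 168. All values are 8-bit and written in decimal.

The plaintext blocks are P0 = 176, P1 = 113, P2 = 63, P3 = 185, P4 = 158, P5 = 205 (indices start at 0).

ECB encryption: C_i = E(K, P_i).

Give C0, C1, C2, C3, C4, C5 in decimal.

C0: E(K, 176) = 24.
C1: E(K, 113) = 217.
C2: E(K, 63) = 151.
C3: E(K, 185) = 17.
C4: E(K, 158) = 54.
C5: E(K, 205) = 101.

C0 = 24, C1 = 217, C2 = 151, C3 = 17, C4 = 54, C5 = 101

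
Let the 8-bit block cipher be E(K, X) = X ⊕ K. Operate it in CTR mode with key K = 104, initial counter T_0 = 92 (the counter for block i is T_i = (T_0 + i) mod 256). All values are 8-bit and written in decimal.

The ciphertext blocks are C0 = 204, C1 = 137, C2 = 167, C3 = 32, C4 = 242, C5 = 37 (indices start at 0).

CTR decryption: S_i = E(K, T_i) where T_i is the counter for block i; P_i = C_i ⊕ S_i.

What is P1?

P1: T = 93, S = E(K, T) = 53; 137 ⊕ 53 = 188.

P1 = 188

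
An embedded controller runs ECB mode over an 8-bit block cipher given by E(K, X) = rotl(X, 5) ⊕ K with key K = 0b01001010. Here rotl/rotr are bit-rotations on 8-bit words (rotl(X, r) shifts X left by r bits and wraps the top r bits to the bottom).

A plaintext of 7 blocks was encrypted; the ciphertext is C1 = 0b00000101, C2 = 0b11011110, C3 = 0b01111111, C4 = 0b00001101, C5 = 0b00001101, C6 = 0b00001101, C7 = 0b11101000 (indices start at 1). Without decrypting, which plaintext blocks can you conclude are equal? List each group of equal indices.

P4 = P5 = P6

ECB encrypts each block independently with the same key, so equal ciphertext blocks imply equal plaintext blocks.
C4 = C5 = C6 = 0b00001101, so P4 = P5 = P6.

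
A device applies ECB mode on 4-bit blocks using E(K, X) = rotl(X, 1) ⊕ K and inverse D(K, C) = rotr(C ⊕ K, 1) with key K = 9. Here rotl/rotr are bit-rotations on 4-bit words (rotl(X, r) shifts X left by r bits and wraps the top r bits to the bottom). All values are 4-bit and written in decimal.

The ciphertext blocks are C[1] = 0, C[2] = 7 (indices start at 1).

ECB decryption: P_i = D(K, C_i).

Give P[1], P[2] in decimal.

P[1] = 12, P[2] = 7

P[1]: D(K, 0) = 12.
P[2]: D(K, 7) = 7.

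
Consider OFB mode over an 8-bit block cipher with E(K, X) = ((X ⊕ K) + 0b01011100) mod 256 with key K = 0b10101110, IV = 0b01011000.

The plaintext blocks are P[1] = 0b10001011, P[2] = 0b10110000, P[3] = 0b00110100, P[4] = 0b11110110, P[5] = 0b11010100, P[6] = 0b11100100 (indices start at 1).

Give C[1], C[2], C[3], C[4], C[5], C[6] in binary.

C[1] = 0b11011001, C[2] = 0b11101000, C[3] = 0b01100110, C[4] = 0b10101110, C[5] = 0b10000110, C[6] = 0b10111100

OFB encryption: S_i = E(K, S_{i−1}) with S_{0} = IV; C_i = P_i ⊕ S_i.
C[1]: S = E(K, 0b01011000) = 0b01010010; 0b10001011 ⊕ 0b01010010 = 0b11011001.
C[2]: S = E(K, 0b01010010) = 0b01011000; 0b10110000 ⊕ 0b01011000 = 0b11101000.
C[3]: S = E(K, 0b01011000) = 0b01010010; 0b00110100 ⊕ 0b01010010 = 0b01100110.
C[4]: S = E(K, 0b01010010) = 0b01011000; 0b11110110 ⊕ 0b01011000 = 0b10101110.
C[5]: S = E(K, 0b01011000) = 0b01010010; 0b11010100 ⊕ 0b01010010 = 0b10000110.
C[6]: S = E(K, 0b01010010) = 0b01011000; 0b11100100 ⊕ 0b01011000 = 0b10111100.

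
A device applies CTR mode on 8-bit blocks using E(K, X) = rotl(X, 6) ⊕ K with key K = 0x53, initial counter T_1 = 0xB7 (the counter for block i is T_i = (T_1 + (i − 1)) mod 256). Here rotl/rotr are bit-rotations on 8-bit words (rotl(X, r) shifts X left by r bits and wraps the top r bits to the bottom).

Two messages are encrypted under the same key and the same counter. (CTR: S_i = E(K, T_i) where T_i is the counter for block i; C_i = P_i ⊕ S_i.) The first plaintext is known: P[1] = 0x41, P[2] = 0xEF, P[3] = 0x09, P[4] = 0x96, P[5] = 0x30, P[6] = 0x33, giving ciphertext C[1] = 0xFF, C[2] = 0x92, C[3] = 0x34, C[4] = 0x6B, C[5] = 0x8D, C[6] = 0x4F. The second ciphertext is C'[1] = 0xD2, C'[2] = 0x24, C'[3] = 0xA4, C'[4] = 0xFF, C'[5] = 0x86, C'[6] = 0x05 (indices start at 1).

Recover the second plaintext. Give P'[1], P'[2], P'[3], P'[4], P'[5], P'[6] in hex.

In CTR with a reused counter, both messages share the same keystream S_i, so C_i ⊕ C'_i = P_i ⊕ P'_i and thus P'_i = P_i ⊕ C_i ⊕ C'_i.
P'[1]: 0x41 ⊕ 0xFF ⊕ 0xD2 = 0x6C.
P'[2]: 0xEF ⊕ 0x92 ⊕ 0x24 = 0x59.
P'[3]: 0x09 ⊕ 0x34 ⊕ 0xA4 = 0x99.
P'[4]: 0x96 ⊕ 0x6B ⊕ 0xFF = 0x02.
P'[5]: 0x30 ⊕ 0x8D ⊕ 0x86 = 0x3B.
P'[6]: 0x33 ⊕ 0x4F ⊕ 0x05 = 0x79.

P'[1] = 0x6C, P'[2] = 0x59, P'[3] = 0x99, P'[4] = 0x02, P'[5] = 0x3B, P'[6] = 0x79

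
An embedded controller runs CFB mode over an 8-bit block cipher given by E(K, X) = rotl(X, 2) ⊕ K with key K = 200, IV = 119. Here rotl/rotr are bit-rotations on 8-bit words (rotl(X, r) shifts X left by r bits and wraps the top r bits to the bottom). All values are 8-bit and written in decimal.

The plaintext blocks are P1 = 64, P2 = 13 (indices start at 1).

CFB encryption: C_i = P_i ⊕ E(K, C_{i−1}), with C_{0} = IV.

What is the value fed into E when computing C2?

C1: E(K, 119) = 21; 64 ⊕ 21 = 85.
C2: E(K, 85) = 157; 13 ⊕ 157 = 144.
So the input to E for block 2 is 85.

85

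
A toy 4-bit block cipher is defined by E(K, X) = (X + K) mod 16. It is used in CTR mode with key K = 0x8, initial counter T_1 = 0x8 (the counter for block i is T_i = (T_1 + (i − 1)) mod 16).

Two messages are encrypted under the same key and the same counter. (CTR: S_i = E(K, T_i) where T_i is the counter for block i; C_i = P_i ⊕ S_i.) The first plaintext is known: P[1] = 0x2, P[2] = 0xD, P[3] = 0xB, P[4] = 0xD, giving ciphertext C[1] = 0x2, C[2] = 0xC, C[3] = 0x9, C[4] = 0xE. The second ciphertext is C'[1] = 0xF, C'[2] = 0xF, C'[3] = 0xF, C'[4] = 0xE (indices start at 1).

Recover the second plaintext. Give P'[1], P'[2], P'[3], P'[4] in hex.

In CTR with a reused counter, both messages share the same keystream S_i, so C_i ⊕ C'_i = P_i ⊕ P'_i and thus P'_i = P_i ⊕ C_i ⊕ C'_i.
P'[1]: 0x2 ⊕ 0x2 ⊕ 0xF = 0xF.
P'[2]: 0xD ⊕ 0xC ⊕ 0xF = 0xE.
P'[3]: 0xB ⊕ 0x9 ⊕ 0xF = 0xD.
P'[4]: 0xD ⊕ 0xE ⊕ 0xE = 0xD.

P'[1] = 0xF, P'[2] = 0xE, P'[3] = 0xD, P'[4] = 0xD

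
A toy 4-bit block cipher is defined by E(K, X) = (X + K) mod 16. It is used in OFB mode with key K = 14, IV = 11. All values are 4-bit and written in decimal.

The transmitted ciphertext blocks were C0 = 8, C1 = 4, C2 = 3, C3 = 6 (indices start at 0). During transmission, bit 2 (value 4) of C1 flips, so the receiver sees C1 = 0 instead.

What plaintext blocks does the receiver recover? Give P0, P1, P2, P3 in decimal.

OFB decryption: S_i = E(K, S_{i−1}) with S_{−1} = IV; P_i = C_i ⊕ S_i.
Only C1 changed, to 0. In OFB, a change in C_i flips the same bit in P_i only; the keystream is unaffected. Decrypting the received ciphertext:
P0: S = E(K, 11) = 9; 8 ⊕ 9 = 1.
P1: S = E(K, 9) = 7; 0 ⊕ 7 = 7.
P2: S = E(K, 7) = 5; 3 ⊕ 5 = 6.
P3: S = E(K, 5) = 3; 6 ⊕ 3 = 5.
Blocks that differ from the original plaintext: P1.

P0 = 1, P1 = 7, P2 = 6, P3 = 5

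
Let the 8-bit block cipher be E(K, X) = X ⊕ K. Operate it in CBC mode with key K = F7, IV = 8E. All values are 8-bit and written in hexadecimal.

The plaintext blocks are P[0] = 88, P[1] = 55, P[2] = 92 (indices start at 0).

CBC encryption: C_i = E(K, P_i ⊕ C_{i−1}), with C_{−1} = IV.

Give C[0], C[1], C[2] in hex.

C[0] = F1, C[1] = 53, C[2] = 36

C[0]: P[0] ⊕ 8E = 06; E(K, 06) = F1.
C[1]: P[1] ⊕ F1 = A4; E(K, A4) = 53.
C[2]: P[2] ⊕ 53 = C1; E(K, C1) = 36.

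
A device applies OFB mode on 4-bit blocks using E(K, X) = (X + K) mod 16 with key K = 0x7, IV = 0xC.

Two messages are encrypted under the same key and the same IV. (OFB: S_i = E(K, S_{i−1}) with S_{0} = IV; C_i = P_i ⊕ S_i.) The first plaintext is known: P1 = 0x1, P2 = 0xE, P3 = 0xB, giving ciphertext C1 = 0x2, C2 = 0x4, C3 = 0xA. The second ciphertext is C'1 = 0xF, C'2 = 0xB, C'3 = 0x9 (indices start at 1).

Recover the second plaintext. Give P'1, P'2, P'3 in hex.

In OFB with a reused IV, both messages share the same keystream S_i, so C_i ⊕ C'_i = P_i ⊕ P'_i and thus P'_i = P_i ⊕ C_i ⊕ C'_i.
P'1: 0x1 ⊕ 0x2 ⊕ 0xF = 0xC.
P'2: 0xE ⊕ 0x4 ⊕ 0xB = 0x1.
P'3: 0xB ⊕ 0xA ⊕ 0x9 = 0x8.

P'1 = 0xC, P'2 = 0x1, P'3 = 0x8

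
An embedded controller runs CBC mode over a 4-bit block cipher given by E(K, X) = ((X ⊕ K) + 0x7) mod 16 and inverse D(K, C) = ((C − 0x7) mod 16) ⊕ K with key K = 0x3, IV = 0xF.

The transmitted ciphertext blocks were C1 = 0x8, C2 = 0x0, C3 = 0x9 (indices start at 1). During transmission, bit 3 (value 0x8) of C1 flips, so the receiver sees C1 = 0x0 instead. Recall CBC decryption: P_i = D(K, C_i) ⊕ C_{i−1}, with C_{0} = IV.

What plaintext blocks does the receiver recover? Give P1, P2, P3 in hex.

Only C1 changed, to 0x0. In CBC, a change in C_i garbles P_i and flips the same bit in P_{i+1}. Decrypting the received ciphertext:
P1: D(K, 0x0) = 0xA; 0xA ⊕ 0xF = 0x5.
P2: D(K, 0x0) = 0xA; 0xA ⊕ 0x0 = 0xA.
P3: D(K, 0x9) = 0x1; 0x1 ⊕ 0x0 = 0x1.
Blocks that differ from the original plaintext: P1, P2.

P1 = 0x5, P2 = 0xA, P3 = 0x1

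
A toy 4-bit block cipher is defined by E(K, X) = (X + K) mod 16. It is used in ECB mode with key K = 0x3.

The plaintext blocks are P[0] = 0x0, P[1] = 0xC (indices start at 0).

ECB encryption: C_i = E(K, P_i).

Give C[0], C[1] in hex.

C[0] = 0x3, C[1] = 0xF

C[0]: E(K, 0x0) = 0x3.
C[1]: E(K, 0xC) = 0xF.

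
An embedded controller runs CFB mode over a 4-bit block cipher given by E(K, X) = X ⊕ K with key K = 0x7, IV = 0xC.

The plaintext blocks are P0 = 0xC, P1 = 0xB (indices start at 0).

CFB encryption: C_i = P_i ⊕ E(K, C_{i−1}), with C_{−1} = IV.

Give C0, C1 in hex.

C0 = 0x7, C1 = 0xB

C0: E(K, 0xC) = 0xB; 0xC ⊕ 0xB = 0x7.
C1: E(K, 0x7) = 0x0; 0xB ⊕ 0x0 = 0xB.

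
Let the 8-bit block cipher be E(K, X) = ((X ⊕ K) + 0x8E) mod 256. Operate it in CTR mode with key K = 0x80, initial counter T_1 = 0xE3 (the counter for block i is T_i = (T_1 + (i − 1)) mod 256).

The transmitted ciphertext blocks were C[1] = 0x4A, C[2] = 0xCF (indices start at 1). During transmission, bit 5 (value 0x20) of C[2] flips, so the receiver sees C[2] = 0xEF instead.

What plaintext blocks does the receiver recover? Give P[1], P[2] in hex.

P[1] = 0xBB, P[2] = 0x1D

CTR decryption: S_i = E(K, T_i) where T_i is the counter for block i; P_i = C_i ⊕ S_i.
Only C[2] changed, to 0xEF. In CTR, a change in C_i flips the same bit in P_i only; the keystream is unaffected. Decrypting the received ciphertext:
P[1]: T = 0xE3, S = E(K, T) = 0xF1; 0x4A ⊕ 0xF1 = 0xBB.
P[2]: T = 0xE4, S = E(K, T) = 0xF2; 0xEF ⊕ 0xF2 = 0x1D.
Blocks that differ from the original plaintext: P[2].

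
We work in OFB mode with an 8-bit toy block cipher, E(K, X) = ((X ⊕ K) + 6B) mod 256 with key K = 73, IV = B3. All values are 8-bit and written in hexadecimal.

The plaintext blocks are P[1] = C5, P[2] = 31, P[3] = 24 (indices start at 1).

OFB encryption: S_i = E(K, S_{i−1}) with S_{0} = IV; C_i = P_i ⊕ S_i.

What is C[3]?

C[3] = 3F

C[1]: S = E(K, B3) = 2B; C5 ⊕ 2B = EE.
C[2]: S = E(K, 2B) = C3; 31 ⊕ C3 = F2.
C[3]: S = E(K, C3) = 1B; 24 ⊕ 1B = 3F.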